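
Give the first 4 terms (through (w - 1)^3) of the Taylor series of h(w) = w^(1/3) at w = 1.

5*(w - 1)^3/81 - (w - 1)^2/9 + (w - 1)/3 + 1

Compute the successive derivatives at the expansion point and divide by k!.
h(1) = 1
h′(1) = 1/3
h′′(1) = -2/9
h′′′(1) = 10/27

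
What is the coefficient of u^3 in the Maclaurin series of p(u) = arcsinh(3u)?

-9/2

[u^0] = 0;  [u^1] = 3;  [u^2] = 0;  [u^3] = -9/2.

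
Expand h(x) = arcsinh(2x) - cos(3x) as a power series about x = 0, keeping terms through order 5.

Add the two expansions coefficient-wise.

12*x^5/5 - 27*x^4/8 - 4*x^3/3 + 9*x^2/2 + 2*x - 1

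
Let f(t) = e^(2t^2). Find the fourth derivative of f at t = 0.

The coefficient of t^4 in the expansion is 2, so f^(4)(0) = 4! * (2) = 48.

48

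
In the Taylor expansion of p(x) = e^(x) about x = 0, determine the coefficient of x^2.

1/2

Apply the Taylor formula c_k = f^(k)(a)/k!.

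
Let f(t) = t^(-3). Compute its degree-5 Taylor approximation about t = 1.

f(1) = 1
f′(1) = -3
f′′(1) = 12
f′′′(1) = -60
f^(4)(1) = 360
f^(5)(1) = -2520

-21*(t - 1)^5 + 15*(t - 1)^4 - 10*(t - 1)^3 + 6*(t - 1)^2 - 3*(t - 1) + 1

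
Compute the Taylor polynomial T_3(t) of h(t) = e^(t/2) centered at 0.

t^3/48 + t^2/8 + t/2 + 1

h(0) = 1
h′(0) = 1/2
h′′(0) = 1/4
h′′′(0) = 1/8
Dividing each by k! gives the coefficients c_0, ..., c_3.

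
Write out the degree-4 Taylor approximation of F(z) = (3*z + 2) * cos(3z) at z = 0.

27*z^4/4 - 27*z^3/2 - 9*z^2 + 3*z + 2

Shift and add copies of the series according to the polynomial's terms.
F(0) = 2
F′(0) = 3
F′′(0) = -18
F′′′(0) = -81
F^(4)(0) = 162
Dividing each by k! gives the coefficients c_0, ..., c_4.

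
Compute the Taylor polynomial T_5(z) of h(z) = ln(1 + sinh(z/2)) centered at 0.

Substitute the inner expansion into the outer series and collect powers.
h(0) = 0
h′(0) = 1/2
h′′(0) = -1/4
h′′′(0) = 3/8
h^(4)(0) = -5/8
h^(5)(0) = 45/32
Dividing each by k! gives the coefficients c_0, ..., c_5.

3*z^5/256 - 5*z^4/192 + z^3/16 - z^2/8 + z/2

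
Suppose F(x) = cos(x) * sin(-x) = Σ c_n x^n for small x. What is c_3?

2/3

Write out both Maclaurin series and multiply, keeping only the needed powers.
[x^0] = 0;  [x^1] = -1;  [x^2] = 0;  [x^3] = 2/3.
So c_3 = F′′′(0)/3! = 2/3.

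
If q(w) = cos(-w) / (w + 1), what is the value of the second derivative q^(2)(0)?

Multiply the numerator's expansion by the denominator's geometric series.
From the series, [w^2] q = 1/2; multiply by 2! = 2 to get 1.

1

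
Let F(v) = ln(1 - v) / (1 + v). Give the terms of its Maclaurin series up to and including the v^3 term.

Take the Cauchy product of the two expansions.
F(0) = 0
F′(0) = -1
F′′(0) = 1
F′′′(0) = -5
Dividing each by k! gives the coefficients c_0, ..., c_3.

-5*v^3/6 + v^2/2 - v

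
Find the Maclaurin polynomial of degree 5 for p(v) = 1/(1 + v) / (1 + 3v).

-364*v^5 + 121*v^4 - 40*v^3 + 13*v^2 - 4*v + 1

Write out both Maclaurin series and multiply, keeping only the needed powers.
p(0) = 1
p′(0) = -4
p′′(0) = 26
p′′′(0) = -240
p^(4)(0) = 2904
p^(5)(0) = -43680
Then c_k = p^(k)(0)/k! gives each Taylor coefficient.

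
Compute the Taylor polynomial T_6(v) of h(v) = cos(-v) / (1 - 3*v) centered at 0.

Multiply the numerator's expansion by the denominator's geometric series.
h(0) = 1
h′(0) = 3
h′′(0) = 17
h′′′(0) = 153
h^(4)(0) = 1837
h^(5)(0) = 27555
h^(6)(0) = 495989

495989*v^6/720 + 1837*v^5/8 + 1837*v^4/24 + 51*v^3/2 + 17*v^2/2 + 3*v + 1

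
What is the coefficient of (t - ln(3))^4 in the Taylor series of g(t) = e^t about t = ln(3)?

1/8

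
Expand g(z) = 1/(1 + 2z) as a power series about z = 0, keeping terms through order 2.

Compute the successive derivatives at the expansion point and divide by k!.
g(0) = 1
g′(0) = -2
g′′(0) = 8

4*z^2 - 2*z + 1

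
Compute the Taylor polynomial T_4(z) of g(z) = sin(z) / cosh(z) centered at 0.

-2*z^3/3 + z

Divide the numerator series by the denominator series (power-series long division).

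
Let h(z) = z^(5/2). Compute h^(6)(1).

-225/64

The coefficient of (z - 1)^6 in the expansion is -5/1024, so h^(6)(1) = 6! * (-5/1024) = -225/64.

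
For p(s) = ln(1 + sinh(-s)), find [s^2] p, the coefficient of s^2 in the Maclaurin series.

Substitute the inner expansion into the outer series and collect powers.

-1/2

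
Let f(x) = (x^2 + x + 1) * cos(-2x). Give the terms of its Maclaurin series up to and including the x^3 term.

-2*x^3 - x^2 + x + 1

Multiply each power in the prefactor through the base expansion.
f(0) = 1
f′(0) = 1
f′′(0) = -2
f′′′(0) = -12
Dividing each by k! gives the coefficients c_0, ..., c_3.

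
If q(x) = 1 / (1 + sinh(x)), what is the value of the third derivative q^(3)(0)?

Expand as Σ (-1)^k u^k with u equal to the inner function's series.
From the series, [x^3] q = -7/6; multiply by 3! = 6 to get -7.

-7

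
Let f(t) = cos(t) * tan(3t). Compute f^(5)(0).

Multiply the two series term by term and collect like powers.
The coefficient of t^5 in the expansion is 1121/40, so f^(5)(0) = 5! * (1121/40) = 3363.

3363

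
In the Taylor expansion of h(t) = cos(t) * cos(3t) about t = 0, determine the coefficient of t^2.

Write out both Maclaurin series and multiply, keeping only the needed powers.
h(0) = 1
h′(0) = 0
h′′(0) = -10
Dividing each by k! gives the coefficients c_0, ..., c_2.

-5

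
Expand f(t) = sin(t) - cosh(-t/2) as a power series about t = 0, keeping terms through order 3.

-t^3/6 - t^2/8 + t - 1

Expand each term separately and add.
[t^0] = -1;  [t^1] = 1;  [t^2] = -1/8;  [t^3] = -1/6.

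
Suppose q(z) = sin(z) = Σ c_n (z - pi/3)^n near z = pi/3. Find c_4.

sqrt(3)/48

c_4 = q^(4)(pi/3)/4! = sqrt(3)/48.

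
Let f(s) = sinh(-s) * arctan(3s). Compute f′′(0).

Multiply the two series term by term and collect like powers.
The coefficient of s^2 in the expansion is -3, so f′′(0) = 2! * (-3) = -6.

-6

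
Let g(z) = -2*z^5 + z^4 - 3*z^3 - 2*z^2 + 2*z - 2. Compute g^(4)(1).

Apply the Taylor formula c_k = f^(k)(a)/k!.
The coefficient of (z - 1)^4 in the expansion is -9, so g^(4)(1) = 4! * (-9) = -216.

-216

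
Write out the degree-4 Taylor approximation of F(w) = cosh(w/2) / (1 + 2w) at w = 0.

6337*w^4/384 - 33*w^3/4 + 33*w^2/8 - 2*w + 1

Expand each factor separately, then convolve coefficients.
F(0) = 1
F′(0) = -2
F′′(0) = 33/4
F′′′(0) = -99/2
F^(4)(0) = 6337/16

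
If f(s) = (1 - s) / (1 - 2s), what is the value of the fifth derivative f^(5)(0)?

Multiply each power in the prefactor through the base expansion.
The coefficient of s^5 in the expansion is 16, so f^(5)(0) = 5! * (16) = 1920.

1920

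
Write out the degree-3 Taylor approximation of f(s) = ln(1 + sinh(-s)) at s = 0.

Substitute the inner expansion into the outer series and collect powers.
f(0) = 0
f′(0) = -1
f′′(0) = -1
f′′′(0) = -3
Dividing each by k! gives the coefficients c_0, ..., c_3.

-s^3/2 - s^2/2 - s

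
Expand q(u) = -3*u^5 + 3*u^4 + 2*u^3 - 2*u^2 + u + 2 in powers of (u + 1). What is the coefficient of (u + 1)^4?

q(-1) = 3
q′(-1) = -16
q′′(-1) = 80
q′′′(-1) = -240
q^(4)(-1) = 432
Dividing each by k! gives the coefficients c_0, ..., c_4.

18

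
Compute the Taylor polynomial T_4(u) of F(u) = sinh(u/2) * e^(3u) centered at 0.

Multiply the two series term by term and collect like powers.
F(0) = 0
F′(0) = 1/2
F′′(0) = 3
F′′′(0) = 109/8
F^(4)(0) = 111/2

37*u^4/16 + 109*u^3/48 + 3*u^2/2 + u/2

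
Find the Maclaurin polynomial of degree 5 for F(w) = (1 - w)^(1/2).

[w^0] = 1;  [w^1] = -1/2;  [w^2] = -1/8;  [w^3] = -1/16;  [w^4] = -5/128;  [w^5] = -7/256.

-7*w^5/256 - 5*w^4/128 - w^3/16 - w^2/8 - w/2 + 1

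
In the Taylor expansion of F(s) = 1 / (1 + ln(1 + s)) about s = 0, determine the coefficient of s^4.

Write 1/(1+u) = 1 - u + u^2 - u^3 + ... and substitute the series for u.
[s^0] = 1;  [s^1] = -1;  [s^2] = 3/2;  [s^3] = -7/3;  [s^4] = 11/3.

11/3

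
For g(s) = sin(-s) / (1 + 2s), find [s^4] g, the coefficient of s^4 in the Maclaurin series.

Multiply the two series term by term and collect like powers.
g(0) = 0
g′(0) = -1
g′′(0) = 4
g′′′(0) = -23
g^(4)(0) = 184
Then c_k = g^(k)(0)/k! gives each Taylor coefficient.

23/3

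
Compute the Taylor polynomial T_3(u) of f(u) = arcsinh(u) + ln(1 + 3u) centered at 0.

53*u^3/6 - 9*u^2/2 + 4*u

Add the two expansions coefficient-wise.
[u^0] = 0;  [u^1] = 4;  [u^2] = -9/2;  [u^3] = 53/6.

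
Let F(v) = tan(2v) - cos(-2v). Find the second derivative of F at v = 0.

Expand each term separately and add.
From the series, [v^2] F = 2; multiply by 2! = 2 to get 4.

4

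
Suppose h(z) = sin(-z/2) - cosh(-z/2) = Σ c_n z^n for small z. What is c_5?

Expand each term separately and add.
h(0) = -1
h′(0) = -1/2
h′′(0) = -1/4
h′′′(0) = 1/8
h^(4)(0) = -1/16
h^(5)(0) = -1/32
The Taylor polynomial is Σ h^(k)(0)/k! · z^k.

-1/3840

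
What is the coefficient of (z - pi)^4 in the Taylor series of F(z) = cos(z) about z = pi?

-1/24

F(pi) = -1
F′(pi) = 0
F′′(pi) = 1
F′′′(pi) = 0
F^(4)(pi) = -1
So c_4 = F^(4)(pi)/4! = -1/24.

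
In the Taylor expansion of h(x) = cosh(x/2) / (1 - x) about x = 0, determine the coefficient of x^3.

Expand each factor separately, then convolve coefficients.
So c_3 = h′′′(0)/3! = 9/8.

9/8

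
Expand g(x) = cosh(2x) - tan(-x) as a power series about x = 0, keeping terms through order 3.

x^3/3 + 2*x^2 + x + 1

Expand each term separately and add.
g(0) = 1
g′(0) = 1
g′′(0) = 4
g′′′(0) = 2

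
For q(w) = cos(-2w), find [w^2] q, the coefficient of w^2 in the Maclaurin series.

-2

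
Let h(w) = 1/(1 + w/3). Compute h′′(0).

2/9

From the series, [w^2] h = 1/9; multiply by 2! = 2 to get 2/9.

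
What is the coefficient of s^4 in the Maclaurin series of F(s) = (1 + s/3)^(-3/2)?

Apply the Taylor formula c_k = f^(k)(a)/k!.
[s^0] = 1;  [s^1] = -1/2;  [s^2] = 5/24;  [s^3] = -35/432;  [s^4] = 35/1152.
So c_4 = F^(4)(0)/4! = 35/1152.

35/1152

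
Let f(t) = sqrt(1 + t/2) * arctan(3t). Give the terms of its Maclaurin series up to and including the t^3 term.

-291*t^3/32 + 3*t^2/4 + 3*t

Take the Cauchy product of the two expansions.
f(0) = 0
f′(0) = 3
f′′(0) = 3/2
f′′′(0) = -873/16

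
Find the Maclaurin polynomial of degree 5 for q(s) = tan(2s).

Use the known series and substitute for the argument.
q(0) = 0
q′(0) = 2
q′′(0) = 0
q′′′(0) = 16
q^(4)(0) = 0
q^(5)(0) = 512

64*s^5/15 + 8*s^3/3 + 2*s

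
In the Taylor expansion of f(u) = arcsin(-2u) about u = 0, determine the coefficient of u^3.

-4/3

Use the known series and substitute for the argument.
f(0) = 0
f′(0) = -2
f′′(0) = 0
f′′′(0) = -8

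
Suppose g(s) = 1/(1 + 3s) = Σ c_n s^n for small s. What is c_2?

Differentiate repeatedly and evaluate at the center.
[s^0] = 1;  [s^1] = -3;  [s^2] = 9.

9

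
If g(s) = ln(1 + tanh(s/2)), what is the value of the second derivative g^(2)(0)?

Compose series: expand the inner function first, then feed it into the outer expansion.
The coefficient of s^2 in the expansion is -1/8, so g′′(0) = 2! * (-1/8) = -1/4.

-1/4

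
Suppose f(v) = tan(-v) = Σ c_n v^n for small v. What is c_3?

-1/3

c_3 = f′′′(0)/3! = -1/3.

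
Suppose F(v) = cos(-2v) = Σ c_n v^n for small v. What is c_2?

-2

F(0) = 1
F′(0) = 0
F′′(0) = -4
So c_2 = F′′(0)/2! = -2.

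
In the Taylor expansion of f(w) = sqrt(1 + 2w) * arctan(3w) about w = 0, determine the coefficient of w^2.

3

Take the Cauchy product of the two expansions.
[w^0] = 0;  [w^1] = 3;  [w^2] = 3.
So c_2 = f′′(0)/2! = 3.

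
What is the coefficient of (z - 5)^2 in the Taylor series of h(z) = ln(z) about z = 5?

-1/50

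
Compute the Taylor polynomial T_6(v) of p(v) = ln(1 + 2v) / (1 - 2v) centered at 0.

Multiply the two series term by term and collect like powers.
p(0) = 0
p′(0) = 2
p′′(0) = 4
p′′′(0) = 40
p^(4)(0) = 224
p^(5)(0) = 3008
p^(6)(0) = 28416
Then c_k = p^(k)(0)/k! gives each Taylor coefficient.

592*v^6/15 + 376*v^5/15 + 28*v^4/3 + 20*v^3/3 + 2*v^2 + 2*v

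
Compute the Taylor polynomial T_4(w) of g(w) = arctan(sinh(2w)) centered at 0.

Compose series: expand the inner function first, then feed it into the outer expansion.
g(0) = 0
g′(0) = 2
g′′(0) = 0
g′′′(0) = -8
g^(4)(0) = 0
Dividing each by k! gives the coefficients c_0, ..., c_4.

-4*w^3/3 + 2*w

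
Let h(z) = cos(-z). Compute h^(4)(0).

From the series, [z^4] h = 1/24; multiply by 4! = 24 to get 1.

1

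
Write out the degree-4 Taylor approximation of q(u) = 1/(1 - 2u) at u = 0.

16*u^4 + 8*u^3 + 4*u^2 + 2*u + 1

q(0) = 1
q′(0) = 2
q′′(0) = 8
q′′′(0) = 48
q^(4)(0) = 384
Then c_k = q^(k)(0)/k! gives each Taylor coefficient.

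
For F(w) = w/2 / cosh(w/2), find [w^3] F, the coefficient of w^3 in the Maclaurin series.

Divide the numerator series by the denominator series (power-series long division).
F(0) = 0
F′(0) = 1/2
F′′(0) = 0
F′′′(0) = -3/8
So c_3 = F′′′(0)/3! = -1/16.

-1/16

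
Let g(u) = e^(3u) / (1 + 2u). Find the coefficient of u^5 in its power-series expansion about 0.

-269/40

Write out both Maclaurin series and multiply, keeping only the needed powers.
[u^0] = 1;  [u^1] = 1;  [u^2] = 5/2;  [u^3] = -1/2;  [u^4] = 35/8;  [u^5] = -269/40.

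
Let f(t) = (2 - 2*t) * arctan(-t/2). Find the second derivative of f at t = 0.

2

Multiply each power in the prefactor through the base expansion.
From the series, [t^2] f = 1; multiply by 2! = 2 to get 2.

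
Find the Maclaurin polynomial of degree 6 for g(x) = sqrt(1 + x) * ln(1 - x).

-169*x^6/640 - 529*x^5/1920 - 5*x^4/12 - 11*x^3/24 - x^2 - x

Write out both Maclaurin series and multiply, keeping only the needed powers.
g(0) = 0
g′(0) = -1
g′′(0) = -2
g′′′(0) = -11/4
g^(4)(0) = -10
g^(5)(0) = -529/16
g^(6)(0) = -1521/8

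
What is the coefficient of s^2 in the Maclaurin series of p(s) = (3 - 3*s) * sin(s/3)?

Multiply each power in the prefactor through the base expansion.
p(0) = 0
p′(0) = 1
p′′(0) = -2
The Taylor polynomial is Σ p^(k)(0)/k! · s^k.

-1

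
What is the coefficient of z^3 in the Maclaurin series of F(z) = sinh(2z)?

4/3

F(0) = 0
F′(0) = 2
F′′(0) = 0
F′′′(0) = 8
So c_3 = F′′′(0)/3! = 4/3.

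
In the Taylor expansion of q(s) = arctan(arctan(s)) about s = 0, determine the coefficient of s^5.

11/15

Let u equal the inner series; expand the outer function in u and truncate.
q(0) = 0
q′(0) = 1
q′′(0) = 0
q′′′(0) = -4
q^(4)(0) = 0
q^(5)(0) = 88
So c_5 = q^(5)(0)/5! = 11/15.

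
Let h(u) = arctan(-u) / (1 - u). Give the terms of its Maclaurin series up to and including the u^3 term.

Multiply the numerator's expansion by the denominator's geometric series.
h(0) = 0
h′(0) = -1
h′′(0) = -2
h′′′(0) = -4

-2*u^3/3 - u^2 - u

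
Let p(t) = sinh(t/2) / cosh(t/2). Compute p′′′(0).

Write the quotient as an unknown series and match coefficients against numerator = denominator · series.
From the series, [t^3] p = -1/24; multiply by 3! = 6 to get -1/4.

-1/4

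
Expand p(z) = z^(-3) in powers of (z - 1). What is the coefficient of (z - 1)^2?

6

Differentiate repeatedly and evaluate at the center.
[(z - 1)^0] = 1;  [(z - 1)^1] = -3;  [(z - 1)^2] = 6.
So c_2 = p′′(1)/2! = 6.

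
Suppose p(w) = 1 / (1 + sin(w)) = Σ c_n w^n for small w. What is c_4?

Use the geometric series for the reciprocal, then substitute.
p(0) = 1
p′(0) = -1
p′′(0) = 2
p′′′(0) = -5
p^(4)(0) = 16
So c_4 = p^(4)(0)/4! = 2/3.

2/3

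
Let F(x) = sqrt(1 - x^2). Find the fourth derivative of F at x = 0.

From the series, [x^4] F = -1/8; multiply by 4! = 24 to get -3.

-3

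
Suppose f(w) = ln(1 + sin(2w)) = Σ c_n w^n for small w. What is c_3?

4/3

Compose series: expand the inner function first, then feed it into the outer expansion.
[w^0] = 0;  [w^1] = 2;  [w^2] = -2;  [w^3] = 4/3.
So c_3 = f′′′(0)/3! = 4/3.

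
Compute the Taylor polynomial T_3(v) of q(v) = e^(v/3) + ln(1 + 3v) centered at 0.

Expand each term separately and add.
q(0) = 1
q′(0) = 10/3
q′′(0) = -80/9
q′′′(0) = 1459/27
Then c_k = q^(k)(0)/k! gives each Taylor coefficient.

1459*v^3/162 - 40*v^2/9 + 10*v/3 + 1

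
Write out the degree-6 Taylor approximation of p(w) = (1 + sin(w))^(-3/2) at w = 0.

Compose series: expand the inner function first, then feed it into the outer expansion.
p(0) = 1
p′(0) = -3/2
p′′(0) = 15/4
p′′′(0) = -93/8
p^(4)(0) = 705/16
p^(5)(0) = -6243/32
p^(6)(0) = 63375/64

4225*w^6/3072 - 2081*w^5/1280 + 235*w^4/128 - 31*w^3/16 + 15*w^2/8 - 3*w/2 + 1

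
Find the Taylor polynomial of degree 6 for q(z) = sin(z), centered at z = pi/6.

Compute the successive derivatives at the expansion point and divide by k!.
[(z - pi/6)^0] = 1/2;  [(z - pi/6)^1] = sqrt(3)/2;  [(z - pi/6)^2] = -1/4;  [(z - pi/6)^3] = -sqrt(3)/12;  [(z - pi/6)^4] = 1/48;  [(z - pi/6)^5] = sqrt(3)/240;  [(z - pi/6)^6] = -1/1440.

-(z - pi/6)^6/1440 + sqrt(3)*(z - pi/6)^5/240 + (z - pi/6)^4/48 - sqrt(3)*(z - pi/6)^3/12 - (z - pi/6)^2/4 + sqrt(3)*(z - pi/6)/2 + 1/2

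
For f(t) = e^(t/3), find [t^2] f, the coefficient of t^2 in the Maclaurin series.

1/18

f(0) = 1
f′(0) = 1/3
f′′(0) = 1/9
So c_2 = f′′(0)/2! = 1/18.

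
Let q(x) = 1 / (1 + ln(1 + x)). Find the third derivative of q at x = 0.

-14

Expand as Σ (-1)^k u^k with u equal to the inner function's series.
The coefficient of x^3 in the expansion is -7/3, so q′′′(0) = 3! * (-7/3) = -14.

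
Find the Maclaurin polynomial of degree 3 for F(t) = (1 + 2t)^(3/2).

-t^3/2 + 3*t^2/2 + 3*t + 1

[t^0] = 1;  [t^1] = 3;  [t^2] = 3/2;  [t^3] = -1/2.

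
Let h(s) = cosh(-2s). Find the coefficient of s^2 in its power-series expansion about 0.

h(0) = 1
h′(0) = 0
h′′(0) = 4
The Taylor polynomial is Σ h^(k)(0)/k! · s^k.

2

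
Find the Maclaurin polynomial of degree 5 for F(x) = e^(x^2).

x^4/2 + x^2 + 1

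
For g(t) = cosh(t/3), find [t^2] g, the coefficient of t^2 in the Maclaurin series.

1/18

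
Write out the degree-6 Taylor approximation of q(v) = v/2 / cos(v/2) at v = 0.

5*v^5/768 + v^3/16 + v/2

Invert the denominator's series and multiply.
q(0) = 0
q′(0) = 1/2
q′′(0) = 0
q′′′(0) = 3/8
q^(4)(0) = 0
q^(5)(0) = 25/32
q^(6)(0) = 0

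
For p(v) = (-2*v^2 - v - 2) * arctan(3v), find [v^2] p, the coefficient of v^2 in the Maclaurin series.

-3

Shift and add copies of the series according to the polynomial's terms.
So c_2 = p′′(0)/2! = -3.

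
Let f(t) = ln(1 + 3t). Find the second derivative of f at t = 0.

Use the known series and substitute for the argument.
From the series, [t^2] f = -9/2; multiply by 2! = 2 to get -9.

-9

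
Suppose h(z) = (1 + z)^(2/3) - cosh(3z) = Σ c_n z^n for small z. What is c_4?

Combine the two series term by term.
So c_4 = h^(4)(0)/4! = -6617/1944.

-6617/1944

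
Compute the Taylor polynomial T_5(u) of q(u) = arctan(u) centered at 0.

u^5/5 - u^3/3 + u

q(0) = 0
q′(0) = 1
q′′(0) = 0
q′′′(0) = -2
q^(4)(0) = 0
q^(5)(0) = 24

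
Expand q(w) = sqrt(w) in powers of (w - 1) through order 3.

q(1) = 1
q′(1) = 1/2
q′′(1) = -1/4
q′′′(1) = 3/8
Dividing each by k! gives the coefficients c_0, ..., c_3.

(w - 1)^3/16 - (w - 1)^2/8 + (w - 1)/2 + 1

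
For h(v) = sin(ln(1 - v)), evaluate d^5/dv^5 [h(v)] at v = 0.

10

Plug the Maclaurin series of the inner function into that of the outer and collect terms.
From the series, [v^5] h = 1/12; multiply by 5! = 120 to get 10.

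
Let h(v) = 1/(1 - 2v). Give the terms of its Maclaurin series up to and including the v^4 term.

16*v^4 + 8*v^3 + 4*v^2 + 2*v + 1

h(0) = 1
h′(0) = 2
h′′(0) = 8
h′′′(0) = 48
h^(4)(0) = 384
Then c_k = h^(k)(0)/k! gives each Taylor coefficient.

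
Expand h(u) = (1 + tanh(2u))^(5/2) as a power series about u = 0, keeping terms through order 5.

25*u^5/24 - 165*u^4/8 - 25*u^3/6 + 15*u^2/2 + 5*u + 1

Let u equal the inner series; expand the outer function in u and truncate.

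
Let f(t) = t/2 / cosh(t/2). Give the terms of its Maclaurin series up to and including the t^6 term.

5*t^5/768 - t^3/16 + t/2

Write the quotient as an unknown series and match coefficients against numerator = denominator · series.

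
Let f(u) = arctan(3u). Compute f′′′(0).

The coefficient of u^3 in the expansion is -9, so f′′′(0) = 3! * (-9) = -54.

-54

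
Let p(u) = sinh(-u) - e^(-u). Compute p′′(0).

-1

Combine the two series term by term.
The coefficient of u^2 in the expansion is -1/2, so p′′(0) = 2! * (-1/2) = -1.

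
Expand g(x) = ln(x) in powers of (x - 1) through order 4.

-(x - 1)^4/4 + (x - 1)^3/3 - (x - 1)^2/2 + (x - 1)

[(x - 1)^0] = 0;  [(x - 1)^1] = 1;  [(x - 1)^2] = -1/2;  [(x - 1)^3] = 1/3;  [(x - 1)^4] = -1/4.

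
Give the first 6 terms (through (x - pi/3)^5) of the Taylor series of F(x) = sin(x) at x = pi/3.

F(pi/3) = sqrt(3)/2
F′(pi/3) = 1/2
F′′(pi/3) = -sqrt(3)/2
F′′′(pi/3) = -1/2
F^(4)(pi/3) = sqrt(3)/2
F^(5)(pi/3) = 1/2
The Taylor polynomial is Σ F^(k)(pi/3)/k! · (x - pi/3)^k.

(x - pi/3)^5/240 + sqrt(3)*(x - pi/3)^4/48 - (x - pi/3)^3/12 - sqrt(3)*(x - pi/3)^2/4 + (x - pi/3)/2 + sqrt(3)/2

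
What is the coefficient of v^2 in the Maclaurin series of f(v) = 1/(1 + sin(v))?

Substitute the inner expansion into the outer series and collect powers.

1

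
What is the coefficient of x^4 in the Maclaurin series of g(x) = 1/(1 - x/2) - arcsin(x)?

1/16

Add the two expansions coefficient-wise.
[x^0] = 1;  [x^1] = -1/2;  [x^2] = 1/4;  [x^3] = -1/24;  [x^4] = 1/16.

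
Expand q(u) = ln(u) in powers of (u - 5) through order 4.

q(5) = ln(5)
q′(5) = 1/5
q′′(5) = -1/25
q′′′(5) = 2/125
q^(4)(5) = -6/625

-(u - 5)^4/2500 + (u - 5)^3/375 - (u - 5)^2/50 + (u - 5)/5 + ln(5)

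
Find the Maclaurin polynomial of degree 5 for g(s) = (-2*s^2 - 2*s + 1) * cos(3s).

Multiply each power in the prefactor through the base expansion.
[s^0] = 1;  [s^1] = -2;  [s^2] = -13/2;  [s^3] = 9;  [s^4] = 99/8;  [s^5] = -27/4.

-27*s^5/4 + 99*s^4/8 + 9*s^3 - 13*s^2/2 - 2*s + 1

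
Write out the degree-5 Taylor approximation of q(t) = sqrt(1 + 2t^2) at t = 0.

Compute the successive derivatives at the expansion point and divide by k!.
[t^0] = 1;  [t^1] = 0;  [t^2] = 1;  [t^3] = 0;  [t^4] = -1/2;  [t^5] = 0.

-t^4/2 + t^2 + 1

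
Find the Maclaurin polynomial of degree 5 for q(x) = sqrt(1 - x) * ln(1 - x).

Multiply the two series term by term and collect like powers.
[x^0] = 0;  [x^1] = -1;  [x^2] = 0;  [x^3] = 1/24;  [x^4] = 1/24;  [x^5] = 71/1920.

71*x^5/1920 + x^4/24 + x^3/24 - x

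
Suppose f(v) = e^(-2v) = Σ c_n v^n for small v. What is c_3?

-4/3

f(0) = 1
f′(0) = -2
f′′(0) = 4
f′′′(0) = -8
Dividing each by k! gives the coefficients c_0, ..., c_3.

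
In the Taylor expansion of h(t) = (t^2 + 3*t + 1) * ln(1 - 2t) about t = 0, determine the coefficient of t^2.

Distribute the polynomial across the series and collect like powers.
[t^0] = 0;  [t^1] = -2;  [t^2] = -8.
So c_2 = h′′(0)/2! = -8.

-8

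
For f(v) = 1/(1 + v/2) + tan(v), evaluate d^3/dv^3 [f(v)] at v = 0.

5/4

Expand each term separately and add.
From the series, [v^3] f = 5/24; multiply by 3! = 6 to get 5/4.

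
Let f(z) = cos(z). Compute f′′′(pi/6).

1/2

The coefficient of (z - pi/6)^3 in the expansion is 1/12, so f′′′(pi/6) = 3! * (1/12) = 1/2.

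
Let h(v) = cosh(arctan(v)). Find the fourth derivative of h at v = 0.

-7

Compose series: expand the inner function first, then feed it into the outer expansion.
The coefficient of v^4 in the expansion is -7/24, so h^(4)(0) = 4! * (-7/24) = -7.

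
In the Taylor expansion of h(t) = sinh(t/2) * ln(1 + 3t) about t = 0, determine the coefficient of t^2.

Multiply the two series term by term and collect like powers.
[t^0] = 0;  [t^1] = 0;  [t^2] = 3/2.
So c_2 = h′′(0)/2! = 3/2.

3/2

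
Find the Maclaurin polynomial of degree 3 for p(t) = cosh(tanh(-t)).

Let u equal the inner series; expand the outer function in u and truncate.
p(0) = 1
p′(0) = 0
p′′(0) = 1
p′′′(0) = 0
The Taylor polynomial is Σ p^(k)(0)/k! · t^k.

t^2/2 + 1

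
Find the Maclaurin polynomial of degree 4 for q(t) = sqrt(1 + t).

-5*t^4/128 + t^3/16 - t^2/8 + t/2 + 1

Differentiate repeatedly and evaluate at the center.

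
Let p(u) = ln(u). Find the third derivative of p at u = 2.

Compute the successive derivatives at the expansion point and divide by k!.
From the series, [(u - 2)^3] p = 1/24; multiply by 3! = 6 to get 1/4.

1/4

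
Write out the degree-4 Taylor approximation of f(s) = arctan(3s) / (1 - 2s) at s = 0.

Write out both Maclaurin series and multiply, keeping only the needed powers.
[s^0] = 0;  [s^1] = 3;  [s^2] = 6;  [s^3] = 3;  [s^4] = 6.

6*s^4 + 3*s^3 + 6*s^2 + 3*s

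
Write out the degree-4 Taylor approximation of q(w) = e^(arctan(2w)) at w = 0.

Let u equal the inner series; expand the outer function in u and truncate.
q(0) = 1
q′(0) = 2
q′′(0) = 4
q′′′(0) = -8
q^(4)(0) = -112

-14*w^4/3 - 4*w^3/3 + 2*w^2 + 2*w + 1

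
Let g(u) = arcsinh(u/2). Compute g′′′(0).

-1/8

The coefficient of u^3 in the expansion is -1/48, so g′′′(0) = 3! * (-1/48) = -1/8.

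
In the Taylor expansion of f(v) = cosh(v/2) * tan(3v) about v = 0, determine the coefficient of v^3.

75/8

Expand each factor separately, then convolve coefficients.
f(0) = 0
f′(0) = 3
f′′(0) = 0
f′′′(0) = 225/4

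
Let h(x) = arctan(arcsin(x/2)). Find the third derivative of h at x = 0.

Let u equal the inner series; expand the outer function in u and truncate.
The coefficient of x^3 in the expansion is -1/48, so h′′′(0) = 3! * (-1/48) = -1/8.

-1/8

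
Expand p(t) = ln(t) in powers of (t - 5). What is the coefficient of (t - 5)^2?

p(5) = ln(5)
p′(5) = 1/5
p′′(5) = -1/25
So c_2 = p′′(5)/2! = -1/50.

-1/50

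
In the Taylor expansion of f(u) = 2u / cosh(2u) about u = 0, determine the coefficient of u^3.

-4

Invert the denominator's series and multiply.
f(0) = 0
f′(0) = 2
f′′(0) = 0
f′′′(0) = -24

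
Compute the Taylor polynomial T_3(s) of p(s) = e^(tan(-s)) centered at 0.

-s^3/2 + s^2/2 - s + 1

Plug the Maclaurin series of the inner function into that of the outer and collect terms.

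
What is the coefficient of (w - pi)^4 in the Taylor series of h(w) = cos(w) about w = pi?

-1/24

Use the known series and substitute for the argument.
So c_4 = h^(4)(pi)/4! = -1/24.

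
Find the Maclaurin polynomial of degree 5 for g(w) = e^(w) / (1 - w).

Multiply the numerator's expansion by the denominator's geometric series.
g(0) = 1
g′(0) = 2
g′′(0) = 5
g′′′(0) = 16
g^(4)(0) = 65
g^(5)(0) = 326
The Taylor polynomial is Σ g^(k)(0)/k! · w^k.

163*w^5/60 + 65*w^4/24 + 8*w^3/3 + 5*w^2/2 + 2*w + 1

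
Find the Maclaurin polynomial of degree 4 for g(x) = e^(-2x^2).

2*x^4 - 2*x^2 + 1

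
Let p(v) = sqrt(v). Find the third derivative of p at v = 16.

From the series, [(v - 16)^3] p = 1/16384; multiply by 3! = 6 to get 3/8192.

3/8192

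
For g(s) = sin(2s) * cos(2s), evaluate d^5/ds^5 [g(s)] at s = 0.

512

Write out both Maclaurin series and multiply, keeping only the needed powers.
The coefficient of s^5 in the expansion is 64/15, so g^(5)(0) = 5! * (64/15) = 512.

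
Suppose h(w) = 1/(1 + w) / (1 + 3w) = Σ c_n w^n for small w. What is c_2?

13

Expand each factor separately, then convolve coefficients.
h(0) = 1
h′(0) = -4
h′′(0) = 26
So c_2 = h′′(0)/2! = 13.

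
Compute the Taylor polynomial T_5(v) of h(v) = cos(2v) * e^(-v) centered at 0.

Take the Cauchy product of the two expansions.
[v^0] = 1;  [v^1] = -1;  [v^2] = -3/2;  [v^3] = 11/6;  [v^4] = -7/24;  [v^5] = -41/120.

-41*v^5/120 - 7*v^4/24 + 11*v^3/6 - 3*v^2/2 - v + 1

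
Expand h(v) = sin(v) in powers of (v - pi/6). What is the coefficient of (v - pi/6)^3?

-sqrt(3)/12

h(pi/6) = 1/2
h′(pi/6) = sqrt(3)/2
h′′(pi/6) = -1/2
h′′′(pi/6) = -sqrt(3)/2
The Taylor polynomial is Σ h^(k)(pi/6)/k! · (v - pi/6)^k.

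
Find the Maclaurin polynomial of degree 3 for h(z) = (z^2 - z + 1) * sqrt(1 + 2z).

2*z^3 - z^2/2 + 1

Multiply each power in the prefactor through the base expansion.
h(0) = 1
h′(0) = 0
h′′(0) = -1
h′′′(0) = 12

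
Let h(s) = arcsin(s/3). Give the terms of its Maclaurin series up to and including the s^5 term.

[s^0] = 0;  [s^1] = 1/3;  [s^2] = 0;  [s^3] = 1/162;  [s^4] = 0;  [s^5] = 1/3240.

s^5/3240 + s^3/162 + s/3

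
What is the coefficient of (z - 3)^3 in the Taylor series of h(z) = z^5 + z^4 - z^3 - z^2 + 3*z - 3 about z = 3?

c_3 = h′′′(3)/3! = 101.

101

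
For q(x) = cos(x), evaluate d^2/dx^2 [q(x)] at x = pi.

1

The coefficient of (x - pi)^2 in the expansion is 1/2, so q′′(pi) = 2! * (1/2) = 1.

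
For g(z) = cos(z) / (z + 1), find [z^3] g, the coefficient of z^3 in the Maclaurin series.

-1/2

Use 1/(1 - r) = Σ r^k on the denominator, then take the Cauchy product.
g(0) = 1
g′(0) = -1
g′′(0) = 1
g′′′(0) = -3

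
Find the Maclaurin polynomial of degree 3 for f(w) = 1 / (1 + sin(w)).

Write 1/(1+u) = 1 - u + u^2 - u^3 + ... and substitute the series for u.
f(0) = 1
f′(0) = -1
f′′(0) = 2
f′′′(0) = -5

-5*w^3/6 + w^2 - w + 1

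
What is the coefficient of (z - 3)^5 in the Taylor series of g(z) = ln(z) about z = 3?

[(z - 3)^0] = ln(3);  [(z - 3)^1] = 1/3;  [(z - 3)^2] = -1/18;  [(z - 3)^3] = 1/81;  [(z - 3)^4] = -1/324;  [(z - 3)^5] = 1/1215.

1/1215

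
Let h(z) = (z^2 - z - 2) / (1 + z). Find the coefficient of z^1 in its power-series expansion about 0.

Shift and add copies of the series according to the polynomial's terms.
h(0) = -2
h′(0) = 1
Then c_k = h^(k)(0)/k! gives each Taylor coefficient.

1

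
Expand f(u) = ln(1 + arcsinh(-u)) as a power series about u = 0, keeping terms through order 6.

-4*u^6/45 - 13*u^5/120 - u^4/12 - u^3/6 - u^2/2 - u

Plug the Maclaurin series of the inner function into that of the outer and collect terms.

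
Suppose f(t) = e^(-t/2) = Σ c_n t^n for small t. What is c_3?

-1/48

f(0) = 1
f′(0) = -1/2
f′′(0) = 1/4
f′′′(0) = -1/8
The Taylor polynomial is Σ f^(k)(0)/k! · t^k.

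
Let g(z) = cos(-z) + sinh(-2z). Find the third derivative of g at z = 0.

Add the two expansions coefficient-wise.
From the series, [z^3] g = -4/3; multiply by 3! = 6 to get -8.

-8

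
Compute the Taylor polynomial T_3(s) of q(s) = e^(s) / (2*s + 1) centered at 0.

-29*s^3/6 + 5*s^2/2 - s + 1

Use 1/(1 - r) = Σ r^k on the denominator, then take the Cauchy product.
q(0) = 1
q′(0) = -1
q′′(0) = 5
q′′′(0) = -29
Dividing each by k! gives the coefficients c_0, ..., c_3.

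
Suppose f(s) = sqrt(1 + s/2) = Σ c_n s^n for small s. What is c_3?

Compute the successive derivatives at the expansion point and divide by k!.
f(0) = 1
f′(0) = 1/4
f′′(0) = -1/16
f′′′(0) = 3/64

1/128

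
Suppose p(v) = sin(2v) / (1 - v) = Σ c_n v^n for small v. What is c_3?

Take the Cauchy product of the two expansions.

2/3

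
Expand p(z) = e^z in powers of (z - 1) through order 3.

[(z - 1)^0] = e;  [(z - 1)^1] = e;  [(z - 1)^2] = e/2;  [(z - 1)^3] = e/6.

e*(z - 1)^3/6 + e*(z - 1)^2/2 + e*(z - 1) + e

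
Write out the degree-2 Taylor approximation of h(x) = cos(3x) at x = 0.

h(0) = 1
h′(0) = 0
h′′(0) = -9

1 - 9*x^2/2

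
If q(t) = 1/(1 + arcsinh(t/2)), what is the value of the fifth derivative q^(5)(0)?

Substitute the inner expansion into the outer series and collect powers.
The coefficient of t^5 in the expansion is -23/1280, so q^(5)(0) = 5! * (-23/1280) = -69/32.

-69/32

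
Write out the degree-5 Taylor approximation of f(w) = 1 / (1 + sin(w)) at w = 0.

Use the geometric series for the reciprocal, then substitute.

-61*w^5/120 + 2*w^4/3 - 5*w^3/6 + w^2 - w + 1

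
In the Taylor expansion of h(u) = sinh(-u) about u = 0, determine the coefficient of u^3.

h(0) = 0
h′(0) = -1
h′′(0) = 0
h′′′(0) = -1

-1/6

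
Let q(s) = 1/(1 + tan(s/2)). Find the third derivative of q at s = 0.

-1

Substitute the inner expansion into the outer series and collect powers.
The coefficient of s^3 in the expansion is -1/6, so q′′′(0) = 3! * (-1/6) = -1.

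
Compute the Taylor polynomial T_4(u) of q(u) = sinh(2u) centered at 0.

4*u^3/3 + 2*u

q(0) = 0
q′(0) = 2
q′′(0) = 0
q′′′(0) = 8
q^(4)(0) = 0
Dividing each by k! gives the coefficients c_0, ..., c_4.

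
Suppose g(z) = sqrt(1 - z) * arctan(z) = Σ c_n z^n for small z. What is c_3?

-11/24

Write out both Maclaurin series and multiply, keeping only the needed powers.
[z^0] = 0;  [z^1] = 1;  [z^2] = -1/2;  [z^3] = -11/24.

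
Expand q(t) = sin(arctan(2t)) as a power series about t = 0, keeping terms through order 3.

Plug the Maclaurin series of the inner function into that of the outer and collect terms.
[t^0] = 0;  [t^1] = 2;  [t^2] = 0;  [t^3] = -4.

-4*t^3 + 2*t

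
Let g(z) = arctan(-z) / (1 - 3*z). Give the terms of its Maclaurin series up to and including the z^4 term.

Multiply the numerator's expansion by the denominator's geometric series.
[z^0] = 0;  [z^1] = -1;  [z^2] = -3;  [z^3] = -26/3;  [z^4] = -26.

-26*z^4 - 26*z^3/3 - 3*z^2 - z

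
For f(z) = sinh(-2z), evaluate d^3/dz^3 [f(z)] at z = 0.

Use the known series and substitute for the argument.
The coefficient of z^3 in the expansion is -4/3, so f′′′(0) = 3! * (-4/3) = -8.

-8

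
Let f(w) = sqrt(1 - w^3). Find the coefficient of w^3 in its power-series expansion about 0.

-1/2

Compute the successive derivatives at the expansion point and divide by k!.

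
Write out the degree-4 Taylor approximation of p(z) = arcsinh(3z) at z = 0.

-9*z^3/2 + 3*z

p(0) = 0
p′(0) = 3
p′′(0) = 0
p′′′(0) = -27
p^(4)(0) = 0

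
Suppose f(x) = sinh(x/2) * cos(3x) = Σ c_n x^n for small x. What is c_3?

-107/48

Take the Cauchy product of the two expansions.
f(0) = 0
f′(0) = 1/2
f′′(0) = 0
f′′′(0) = -107/8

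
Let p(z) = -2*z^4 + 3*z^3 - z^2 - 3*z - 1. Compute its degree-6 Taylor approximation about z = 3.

p(3) = -100
p′(3) = -144
p′′(3) = -164
p′′′(3) = -126
p^(4)(3) = -48
p^(5)(3) = 0
p^(6)(3) = 0

-2*(z - 3)^4 - 21*(z - 3)^3 - 82*(z - 3)^2 - 144*(z - 3) - 100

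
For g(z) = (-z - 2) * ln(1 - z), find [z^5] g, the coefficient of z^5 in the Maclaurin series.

13/20

Distribute the polynomial across the series and collect like powers.
g(0) = 0
g′(0) = 2
g′′(0) = 4
g′′′(0) = 7
g^(4)(0) = 20
g^(5)(0) = 78
So c_5 = g^(5)(0)/5! = 13/20.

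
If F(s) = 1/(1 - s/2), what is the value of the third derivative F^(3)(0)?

3/4

The coefficient of s^3 in the expansion is 1/8, so F′′′(0) = 3! * (1/8) = 3/4.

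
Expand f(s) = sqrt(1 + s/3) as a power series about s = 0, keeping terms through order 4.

Use the known series and substitute for the argument.
f(0) = 1
f′(0) = 1/6
f′′(0) = -1/36
f′′′(0) = 1/72
f^(4)(0) = -5/432
Dividing each by k! gives the coefficients c_0, ..., c_4.

-5*s^4/10368 + s^3/432 - s^2/72 + s/6 + 1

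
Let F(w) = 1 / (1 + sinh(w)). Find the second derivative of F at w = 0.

Use the geometric series for the reciprocal, then substitute.
From the series, [w^2] F = 1; multiply by 2! = 2 to get 2.

2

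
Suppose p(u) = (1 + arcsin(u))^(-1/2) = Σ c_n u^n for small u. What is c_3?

-19/48

Plug the Maclaurin series of the inner function into that of the outer and collect terms.
So c_3 = p′′′(0)/3! = -19/48.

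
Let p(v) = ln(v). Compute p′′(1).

The coefficient of (v - 1)^2 in the expansion is -1/2, so p′′(1) = 2! * (-1/2) = -1.

-1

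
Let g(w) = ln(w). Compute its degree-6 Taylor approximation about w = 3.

-(w - 3)^6/4374 + (w - 3)^5/1215 - (w - 3)^4/324 + (w - 3)^3/81 - (w - 3)^2/18 + (w - 3)/3 + ln(3)

Compute the successive derivatives at the expansion point and divide by k!.
g(3) = ln(3)
g′(3) = 1/3
g′′(3) = -1/9
g′′′(3) = 2/27
g^(4)(3) = -2/27
g^(5)(3) = 8/81
g^(6)(3) = -40/243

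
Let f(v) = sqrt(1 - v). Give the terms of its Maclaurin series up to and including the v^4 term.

-5*v^4/128 - v^3/16 - v^2/8 - v/2 + 1

Differentiate repeatedly and evaluate at the center.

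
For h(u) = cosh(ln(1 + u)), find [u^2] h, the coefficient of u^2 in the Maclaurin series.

Compose series: expand the inner function first, then feed it into the outer expansion.
h(0) = 1
h′(0) = 0
h′′(0) = 1
So c_2 = h′′(0)/2! = 1/2.

1/2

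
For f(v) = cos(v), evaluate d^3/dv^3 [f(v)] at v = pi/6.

1/2

The coefficient of (v - pi/6)^3 in the expansion is 1/12, so f′′′(pi/6) = 3! * (1/12) = 1/2.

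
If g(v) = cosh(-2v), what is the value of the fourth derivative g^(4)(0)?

The coefficient of v^4 in the expansion is 2/3, so g^(4)(0) = 4! * (2/3) = 16.

16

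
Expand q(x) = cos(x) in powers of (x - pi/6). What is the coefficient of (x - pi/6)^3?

Differentiate repeatedly and evaluate at the center.
So c_3 = q′′′(pi/6)/3! = 1/12.

1/12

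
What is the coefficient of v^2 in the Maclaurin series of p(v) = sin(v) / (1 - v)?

1

Expand 1/(denominator) as a geometric series and multiply by the numerator's series.
p(0) = 0
p′(0) = 1
p′′(0) = 2
Then c_k = p^(k)(0)/k! gives each Taylor coefficient.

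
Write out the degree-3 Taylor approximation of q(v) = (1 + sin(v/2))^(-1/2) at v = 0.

Compose series: expand the inner function first, then feed it into the outer expansion.
q(0) = 1
q′(0) = -1/4
q′′(0) = 3/16
q′′′(0) = -11/64
Then c_k = q^(k)(0)/k! gives each Taylor coefficient.

-11*v^3/384 + 3*v^2/32 - v/4 + 1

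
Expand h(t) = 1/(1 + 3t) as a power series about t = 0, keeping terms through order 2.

h(0) = 1
h′(0) = -3
h′′(0) = 18
Then c_k = h^(k)(0)/k! gives each Taylor coefficient.

9*t^2 - 3*t + 1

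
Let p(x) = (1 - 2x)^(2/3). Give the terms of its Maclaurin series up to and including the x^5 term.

-448*x^5/729 - 112*x^4/243 - 32*x^3/81 - 4*x^2/9 - 4*x/3 + 1

Use the known series and substitute for the argument.
p(0) = 1
p′(0) = -4/3
p′′(0) = -8/9
p′′′(0) = -64/27
p^(4)(0) = -896/81
p^(5)(0) = -17920/243
The Taylor polynomial is Σ p^(k)(0)/k! · x^k.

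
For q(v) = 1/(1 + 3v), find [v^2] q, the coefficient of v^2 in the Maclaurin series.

Compute the successive derivatives at the expansion point and divide by k!.
q(0) = 1
q′(0) = -3
q′′(0) = 18

9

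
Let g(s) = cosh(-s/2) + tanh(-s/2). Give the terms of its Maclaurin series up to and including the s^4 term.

s^4/384 + s^3/24 + s^2/8 - s/2 + 1

Combine the two series term by term.
g(0) = 1
g′(0) = -1/2
g′′(0) = 1/4
g′′′(0) = 1/4
g^(4)(0) = 1/16
Dividing each by k! gives the coefficients c_0, ..., c_4.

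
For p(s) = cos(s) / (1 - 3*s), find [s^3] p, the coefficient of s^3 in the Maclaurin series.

51/2

Multiply the numerator's expansion by the denominator's geometric series.
p(0) = 1
p′(0) = 3
p′′(0) = 17
p′′′(0) = 153
The Taylor polynomial is Σ p^(k)(0)/k! · s^k.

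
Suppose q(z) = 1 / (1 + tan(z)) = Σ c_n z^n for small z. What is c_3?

Use the geometric series for the reciprocal, then substitute.
q(0) = 1
q′(0) = -1
q′′(0) = 2
q′′′(0) = -8
So c_3 = q′′′(0)/3! = -4/3.

-4/3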